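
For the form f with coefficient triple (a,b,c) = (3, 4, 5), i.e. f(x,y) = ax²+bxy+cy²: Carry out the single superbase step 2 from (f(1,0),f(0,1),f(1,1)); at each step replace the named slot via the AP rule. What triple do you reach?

start (3,5,12) = (f(1,0),f(0,1),f(1,1))
replace slot 2: 2·(3+12) − 5 = 25 → (3,25,12)

3,25,12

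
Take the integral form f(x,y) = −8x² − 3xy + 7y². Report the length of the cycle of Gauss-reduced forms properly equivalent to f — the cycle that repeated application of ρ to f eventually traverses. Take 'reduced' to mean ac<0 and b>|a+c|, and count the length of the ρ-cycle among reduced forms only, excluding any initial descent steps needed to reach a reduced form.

D = 233, ⌊√D⌋ = 15
descent: ρ → (7,3,-8)  [lands on river]
river: ρ → (-8,13,2)
river: ρ → (2,15,-1)
river: ρ → (-1,15,2)
river: ρ → (2,13,-8)
river: ρ → (-8,3,7)
river: ρ → (7,11,-4)
river: ρ → (-4,13,4)
river: ρ → (4,11,-7)
river: ρ → (-7,3,8)
river: ρ → (8,13,-2)
river: ρ → (-2,15,1)
river: ρ → (1,15,-2)
river: ρ → (-2,13,8)
river: ρ → (8,3,-7)
river: ρ → (-7,11,4)
river: ρ → (4,13,-4)
river: ρ → (-4,11,7)
ρ-cycle length = 18 (tail of 1 descent step not counted)

18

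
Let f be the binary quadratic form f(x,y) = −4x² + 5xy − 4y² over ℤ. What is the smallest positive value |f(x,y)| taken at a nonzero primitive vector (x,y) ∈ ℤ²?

translate: b→3 (≡-5 mod 8), so (4,-5,4)→(4,3,3)
flip: (4,3,3)→(3,-3,4)
translate: b→3 (≡-3 mod 6), so (3,-3,4)→(3,3,4)
reduced (well bottom): (3,3,4) with a≤c, −a<b≤a
well minimum |f| = |-3| = 3 (negative-definite)

3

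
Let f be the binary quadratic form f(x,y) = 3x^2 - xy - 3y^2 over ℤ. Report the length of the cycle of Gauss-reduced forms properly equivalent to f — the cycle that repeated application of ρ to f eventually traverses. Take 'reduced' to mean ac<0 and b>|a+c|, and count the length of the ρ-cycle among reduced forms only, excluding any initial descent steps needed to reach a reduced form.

D = 37, ⌊√D⌋ = 6
descent: ρ → (-3,1,3)  [lands on river]
river: ρ → (3,5,-1)
river: ρ → (-1,5,3)
river: ρ → (3,1,-3)
river: ρ → (-3,5,1)
river: ρ → (1,5,-3)
ρ-cycle length = 6 (tail of 1 descent step not counted)

6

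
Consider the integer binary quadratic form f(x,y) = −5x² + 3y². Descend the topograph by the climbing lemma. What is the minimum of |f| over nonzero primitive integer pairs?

descent: ρ → (3,6,-2)  [lands on river]
river: ρ → (-2,6,3)
closes: descent 1, river 2
min |a| on river = 2

2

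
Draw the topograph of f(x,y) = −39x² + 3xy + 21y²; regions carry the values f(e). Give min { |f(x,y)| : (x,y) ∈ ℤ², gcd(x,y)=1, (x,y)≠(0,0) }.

descent: ρ → (21,39,-21)  [lands on river]
river: ρ → (-21,45,15)
river: ρ → (15,45,-21)
river: ρ → (-21,39,21)
river: ρ → (21,45,-15)
river: ρ → (-15,45,21)
closes: descent 1, river 6
min |a| on river = 15

15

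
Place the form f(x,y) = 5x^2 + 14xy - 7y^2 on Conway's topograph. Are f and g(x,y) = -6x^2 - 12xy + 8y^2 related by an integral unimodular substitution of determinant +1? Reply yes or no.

D₁ = 336, D₂ = 336
river cycle of f (length 4): (-7, 14, 5), (5, 16, -4), (-4, 16, 5), (5, 14, -7)
river cycle of g (length 6): (8, 12, -6), (-6, 12, 8), (8, 4, -10), (-10, 16, 2), (2, 16, -10), (-10, 4, 8)
cycles differ ⇒ inequivalent

no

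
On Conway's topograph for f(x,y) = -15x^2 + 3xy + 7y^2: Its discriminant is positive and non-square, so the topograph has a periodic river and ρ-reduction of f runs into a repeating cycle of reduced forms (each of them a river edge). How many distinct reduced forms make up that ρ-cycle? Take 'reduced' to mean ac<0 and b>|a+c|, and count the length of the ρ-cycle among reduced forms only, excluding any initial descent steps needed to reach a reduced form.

D = 429, ⌊√D⌋ = 20
descent: ρ → (7,11,-11)  [lands on river]
river: ρ → (-11,11,7)
river: ρ → (7,17,-5)
river: ρ → (-5,13,13)
river: ρ → (13,13,-5)
river: ρ → (-5,17,7)
ρ-cycle length = 6 (tail of 1 descent step not counted)

6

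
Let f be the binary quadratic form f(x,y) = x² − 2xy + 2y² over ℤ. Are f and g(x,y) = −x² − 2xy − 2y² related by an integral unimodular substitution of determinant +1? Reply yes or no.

D₁ = -4, D₂ = -4
f: translate: b→0 (≡-2 mod 2), so (1,-2,2)→(1,0,1)
f: reduced (well bottom): (1,0,1) with a≤c, −a<b≤a
g is negative-definite; reduce −g:
−g: translate: b→0 (≡2 mod 2), so (1,2,2)→(1,0,1)
−g: reduced (well bottom): (1,0,1) with a≤c, −a<b≤a
flip sign back: reduced form of g is (-1,0,-1)
reduced forms (1, 0, 1) vs (-1, 0, -1) ⇒ inequivalent

no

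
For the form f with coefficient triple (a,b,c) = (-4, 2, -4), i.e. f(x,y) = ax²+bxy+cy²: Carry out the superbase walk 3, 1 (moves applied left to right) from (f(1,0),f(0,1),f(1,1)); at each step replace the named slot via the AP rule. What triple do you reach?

start (-4,-4,-6) = (f(1,0),f(0,1),f(1,1))
replace slot 3: 2·((-4)+(-4)) − (-6) = -10 → (-4,-4,-10)
replace slot 1: 2·((-4)+(-10)) − (-4) = -24 → (-24,-4,-10)

-24,-4,-10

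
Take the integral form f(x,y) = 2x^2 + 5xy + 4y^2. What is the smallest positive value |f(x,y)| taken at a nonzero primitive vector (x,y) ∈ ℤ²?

translate: b→1 (≡5 mod 4), so (2,5,4)→(2,1,1)
flip: (2,1,1)→(1,-1,2)
translate: b→1 (≡-1 mod 2), so (1,-1,2)→(1,1,2)
reduced (well bottom): (1,1,2) with a≤c, −a<b≤a
well minimum = a = 1

1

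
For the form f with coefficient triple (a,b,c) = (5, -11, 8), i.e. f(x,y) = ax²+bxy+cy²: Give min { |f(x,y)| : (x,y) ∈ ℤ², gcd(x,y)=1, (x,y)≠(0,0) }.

translate: b→-1 (≡-11 mod 10), so (5,-11,8)→(5,-1,2)
flip: (5,-1,2)→(2,1,5)
reduced (well bottom): (2,1,5) with a≤c, −a<b≤a
well minimum = a = 2

2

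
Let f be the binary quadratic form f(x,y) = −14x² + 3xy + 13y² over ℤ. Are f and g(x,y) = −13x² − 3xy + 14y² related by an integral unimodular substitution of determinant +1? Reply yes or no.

D₁ = 737, D₂ = 737
river cycle of f (length 18): (13, 23, -4), (-4, 25, 7), (7, 17, -16), (-16, 15, 8), (8, 17, -14), (-14, 11, 11), (11, 11, -14), (-14, 17, 8), (8, 15, -16), (-16, 17, 7), … (8 more)
river cycle of g (length 18): (14, 3, -13), (-13, 23, 4), (4, 25, -7), (-7, 17, 16), (16, 15, -8), (-8, 17, 14), (14, 11, -11), (-11, 11, 14), (14, 17, -8), (-8, 15, 16), … (8 more)
cycles differ ⇒ inequivalent

no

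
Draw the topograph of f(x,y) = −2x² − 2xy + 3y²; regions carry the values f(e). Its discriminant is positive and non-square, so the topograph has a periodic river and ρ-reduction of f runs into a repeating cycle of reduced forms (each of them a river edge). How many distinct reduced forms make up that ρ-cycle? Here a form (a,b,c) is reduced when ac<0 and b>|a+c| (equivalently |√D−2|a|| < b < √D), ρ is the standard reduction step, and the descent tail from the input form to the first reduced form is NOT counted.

D = 28, ⌊√D⌋ = 5
descent: ρ → (3,2,-2)  [lands on river]
river: ρ → (-2,2,3)
river: ρ → (3,4,-1)
river: ρ → (-1,4,3)
ρ-cycle length = 4 (tail of 1 descent step not counted)

4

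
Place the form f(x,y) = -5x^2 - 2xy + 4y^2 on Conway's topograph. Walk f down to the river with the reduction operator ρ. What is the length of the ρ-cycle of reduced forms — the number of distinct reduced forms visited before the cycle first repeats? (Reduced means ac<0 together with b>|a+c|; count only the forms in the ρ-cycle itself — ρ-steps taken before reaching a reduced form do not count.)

D = 84, ⌊√D⌋ = 9
descent: ρ → (4,2,-5)  [lands on river]
river: ρ → (-5,8,1)
river: ρ → (1,8,-5)
river: ρ → (-5,2,4)
river: ρ → (4,6,-3)
river: ρ → (-3,6,4)
ρ-cycle length = 6 (tail of 1 descent step not counted)

6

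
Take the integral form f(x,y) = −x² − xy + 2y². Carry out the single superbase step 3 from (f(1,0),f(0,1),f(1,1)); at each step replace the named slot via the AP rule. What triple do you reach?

start (-1,2,0) = (f(1,0),f(0,1),f(1,1))
replace slot 3: 2·((-1)+2) − 0 = 2 → (-1,2,2)

-1,2,2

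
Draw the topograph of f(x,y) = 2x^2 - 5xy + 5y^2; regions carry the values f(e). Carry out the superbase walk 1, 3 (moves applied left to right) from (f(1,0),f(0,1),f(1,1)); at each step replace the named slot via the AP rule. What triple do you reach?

start (2,5,2) = (f(1,0),f(0,1),f(1,1))
replace slot 1: 2·(5+2) − 2 = 12 → (12,5,2)
replace slot 3: 2·(12+5) − 2 = 32 → (12,5,32)

12,5,32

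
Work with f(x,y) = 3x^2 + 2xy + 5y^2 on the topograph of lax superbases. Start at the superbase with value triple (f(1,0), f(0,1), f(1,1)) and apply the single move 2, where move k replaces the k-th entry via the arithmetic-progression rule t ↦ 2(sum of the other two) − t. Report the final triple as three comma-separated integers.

start (3,5,10) = (f(1,0),f(0,1),f(1,1))
replace slot 2: 2·(3+10) − 5 = 21 → (3,21,10)

3,21,10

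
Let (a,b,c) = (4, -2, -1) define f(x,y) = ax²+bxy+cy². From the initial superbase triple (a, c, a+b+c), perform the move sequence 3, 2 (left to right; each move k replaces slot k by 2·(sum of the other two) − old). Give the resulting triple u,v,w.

start (4,-1,1) = (f(1,0),f(0,1),f(1,1))
replace slot 3: 2·(4+(-1)) − 1 = 5 → (4,-1,5)
replace slot 2: 2·(4+5) − (-1) = 19 → (4,19,5)

4,19,5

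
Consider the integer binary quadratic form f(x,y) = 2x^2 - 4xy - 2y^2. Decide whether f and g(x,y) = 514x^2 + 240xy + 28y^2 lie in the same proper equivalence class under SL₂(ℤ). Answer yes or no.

D₁ = 32, D₂ = 32
river cycle of f (length 2): (-2, 4, 2), (2, 4, -2)
river cycle of g (length 2): (2, 4, -2), (-2, 4, 2)
cycles coincide ⇒ equivalent

yes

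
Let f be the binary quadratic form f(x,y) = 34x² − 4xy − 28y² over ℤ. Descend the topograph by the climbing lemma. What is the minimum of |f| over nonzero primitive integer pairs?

descent: ρ → (-28,60,2)  [lands on river]
river: ρ → (2,60,-28)
river: ρ → (-28,52,10)
river: ρ → (10,48,-38)
river: ρ → (-38,28,20)
river: ρ → (20,52,-14)
river: ρ → (-14,60,4)
river: ρ → (4,60,-14)
river: ρ → (-14,52,20)
river: ρ → (20,28,-38)
river: ρ → (-38,48,10)
river: ρ → (10,52,-28)
closes: descent 1, river 12
min |a| on river = 2

2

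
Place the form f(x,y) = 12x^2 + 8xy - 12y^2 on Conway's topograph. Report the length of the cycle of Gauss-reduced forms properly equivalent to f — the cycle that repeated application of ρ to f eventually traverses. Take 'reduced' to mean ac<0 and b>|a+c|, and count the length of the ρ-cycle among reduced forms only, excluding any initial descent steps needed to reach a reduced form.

D = 640, ⌊√D⌋ = 25
river: ρ → (-12,16,8)
river: ρ → (8,16,-12)
river: ρ → (-12,8,12)
river: ρ → (12,16,-8)
river: ρ → (-8,16,12)
river: ρ → (12,8,-12)
ρ-cycle length = 6 (tail of 0 descent steps not counted)

6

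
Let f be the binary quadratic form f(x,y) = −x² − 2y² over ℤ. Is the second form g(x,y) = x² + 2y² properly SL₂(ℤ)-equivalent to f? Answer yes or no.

D₁ = -8, D₂ = -8
f is negative-definite; reduce −f:
−f: reduced (well bottom): (1,0,2) with a≤c, −a<b≤a
flip sign back: reduced form of f is (-1,0,-2)
g: reduced (well bottom): (1,0,2) with a≤c, −a<b≤a
reduced forms (-1, 0, -2) vs (1, 0, 2) ⇒ inequivalent

no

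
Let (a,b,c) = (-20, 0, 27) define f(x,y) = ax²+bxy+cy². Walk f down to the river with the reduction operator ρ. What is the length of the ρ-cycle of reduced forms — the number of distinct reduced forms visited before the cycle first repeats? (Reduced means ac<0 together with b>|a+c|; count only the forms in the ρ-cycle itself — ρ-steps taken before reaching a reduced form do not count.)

D = 2160, ⌊√D⌋ = 46
descent: ρ → (27,0,-20)
descent: ρ → (-20,40,7)  [lands on river]
river: ρ → (7,44,-8)
river: ρ → (-8,36,27)
river: ρ → (27,18,-17)
river: ρ → (-17,16,28)
river: ρ → (28,40,-5)
river: ρ → (-5,40,28)
river: ρ → (28,16,-17)
river: ρ → (-17,18,27)
river: ρ → (27,36,-8)
river: ρ → (-8,44,7)
river: ρ → (7,40,-20)
ρ-cycle length = 12 (tail of 2 descent steps not counted)

12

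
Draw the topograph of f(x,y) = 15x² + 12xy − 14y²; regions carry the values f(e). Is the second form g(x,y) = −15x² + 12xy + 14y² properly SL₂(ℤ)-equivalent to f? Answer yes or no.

D₁ = 984, D₂ = 984
river cycle of f (length 14): (-14, 16, 13), (13, 10, -17), (-17, 24, 6), (6, 24, -17), (-17, 10, 13), (13, 16, -14), (-14, 12, 15), (15, 18, -11), (-11, 26, 7), (7, 30, -3), … (4 more)
river cycle of g (length 14): (14, 16, -13), (-13, 10, 17), (17, 24, -6), (-6, 24, 17), (17, 10, -13), (-13, 16, 14), (14, 12, -15), (-15, 18, 11), (11, 26, -7), (-7, 30, 3), … (4 more)
cycles differ ⇒ inequivalent

no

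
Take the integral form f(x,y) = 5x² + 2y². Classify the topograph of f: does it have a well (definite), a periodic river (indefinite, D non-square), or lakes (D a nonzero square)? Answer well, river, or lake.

D = b²−4ac = 0² − 4·5·2 = -40
D < 0 ⇒ definite ⇒ every region one sign ⇒ single well

well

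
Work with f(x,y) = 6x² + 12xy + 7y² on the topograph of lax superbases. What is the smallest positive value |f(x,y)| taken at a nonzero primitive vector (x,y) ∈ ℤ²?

translate: b→0 (≡12 mod 12), so (6,12,7)→(6,0,1)
flip: (6,0,1)→(1,0,6)
reduced (well bottom): (1,0,6) with a≤c, −a<b≤a
well minimum = a = 1

1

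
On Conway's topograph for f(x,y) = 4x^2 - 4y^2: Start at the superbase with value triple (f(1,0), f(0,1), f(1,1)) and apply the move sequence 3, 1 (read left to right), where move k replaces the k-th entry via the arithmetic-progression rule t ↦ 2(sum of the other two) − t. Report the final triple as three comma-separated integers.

start (4,-4,0) = (f(1,0),f(0,1),f(1,1))
replace slot 3: 2·(4+(-4)) − 0 = 0 → (4,-4,0)
replace slot 1: 2·((-4)+0) − 4 = -12 → (-12,-4,0)

-12,-4,0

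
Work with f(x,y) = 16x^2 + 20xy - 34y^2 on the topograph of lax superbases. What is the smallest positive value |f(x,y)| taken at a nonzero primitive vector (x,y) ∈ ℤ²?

river: ρ → (-34,48,2)
river: ρ → (2,48,-34)
river: ρ → (-34,20,16)
river: ρ → (16,44,-10)
river: ρ → (-10,36,32)
river: ρ → (32,28,-14)
river: ρ → (-14,28,32)
river: ρ → (32,36,-10)
river: ρ → (-10,44,16)
river: ρ → (16,20,-34)
closes: descent 0, river 10
min |a| on river = 2

2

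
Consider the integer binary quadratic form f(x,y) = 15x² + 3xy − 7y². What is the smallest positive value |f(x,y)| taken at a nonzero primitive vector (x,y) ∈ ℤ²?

descent: ρ → (-7,11,11)  [lands on river]
river: ρ → (11,11,-7)
river: ρ → (-7,17,5)
river: ρ → (5,13,-13)
river: ρ → (-13,13,5)
river: ρ → (5,17,-7)
closes: descent 1, river 6
min |a| on river = 5

5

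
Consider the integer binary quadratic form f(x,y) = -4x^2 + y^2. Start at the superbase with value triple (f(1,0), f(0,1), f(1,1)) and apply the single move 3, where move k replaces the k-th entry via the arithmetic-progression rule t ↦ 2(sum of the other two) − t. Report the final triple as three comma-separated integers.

start (-4,1,-3) = (f(1,0),f(0,1),f(1,1))
replace slot 3: 2·((-4)+1) − (-3) = -3 → (-4,1,-3)

-4,1,-3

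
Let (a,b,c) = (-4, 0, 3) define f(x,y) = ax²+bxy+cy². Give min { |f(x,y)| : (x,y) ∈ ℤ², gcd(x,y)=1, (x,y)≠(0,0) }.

descent: ρ → (3,6,-1)  [lands on river]
river: ρ → (-1,6,3)
closes: descent 1, river 2
min |a| on river = 1

1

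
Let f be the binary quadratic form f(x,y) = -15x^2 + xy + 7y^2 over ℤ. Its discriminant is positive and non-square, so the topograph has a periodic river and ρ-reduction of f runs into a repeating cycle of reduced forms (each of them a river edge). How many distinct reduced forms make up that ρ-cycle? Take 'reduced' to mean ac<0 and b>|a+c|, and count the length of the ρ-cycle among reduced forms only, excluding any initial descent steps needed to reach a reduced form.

D = 421, ⌊√D⌋ = 20
descent: ρ → (7,13,-9)  [lands on river]
river: ρ → (-9,5,11)
river: ρ → (11,17,-3)
river: ρ → (-3,19,5)
river: ρ → (5,11,-15)
river: ρ → (-15,19,1)
river: ρ → (1,19,-15)
river: ρ → (-15,11,5)
river: ρ → (5,19,-3)
river: ρ → (-3,17,11)
river: ρ → (11,5,-9)
river: ρ → (-9,13,7)
river: ρ → (7,15,-7)
river: ρ → (-7,13,9)
river: ρ → (9,5,-11)
river: ρ → (-11,17,3)
river: ρ → (3,19,-5)
river: ρ → (-5,11,15)
river: ρ → (15,19,-1)
river: ρ → (-1,19,15)
river: ρ → (15,11,-5)
river: ρ → (-5,19,3)
river: ρ → (3,17,-11)
river: ρ → (-11,5,9)
river: ρ → (9,13,-7)
river: ρ → (-7,15,7)
ρ-cycle length = 26 (tail of 1 descent step not counted)

26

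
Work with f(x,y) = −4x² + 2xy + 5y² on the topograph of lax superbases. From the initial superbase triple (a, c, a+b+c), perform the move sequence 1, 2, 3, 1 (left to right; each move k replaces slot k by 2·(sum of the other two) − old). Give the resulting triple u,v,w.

start (-4,5,3) = (f(1,0),f(0,1),f(1,1))
replace slot 1: 2·(5+3) − (-4) = 20 → (20,5,3)
replace slot 2: 2·(20+3) − 5 = 41 → (20,41,3)
replace slot 3: 2·(20+41) − 3 = 119 → (20,41,119)
replace slot 1: 2·(41+119) − 20 = 300 → (300,41,119)

300,41,119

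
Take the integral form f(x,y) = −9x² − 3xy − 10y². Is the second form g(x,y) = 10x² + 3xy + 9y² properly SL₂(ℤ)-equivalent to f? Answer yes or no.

D₁ = -351, D₂ = -351
f is negative-definite; reduce −f:
−f: reduced (well bottom): (9,3,10) with a≤c, −a<b≤a
flip sign back: reduced form of f is (-9,-3,-10)
g: flip: (10,3,9)→(9,-3,10)
g: reduced (well bottom): (9,-3,10) with a≤c, −a<b≤a
reduced forms (-9, -3, -10) vs (9, -3, 10) ⇒ inequivalent

no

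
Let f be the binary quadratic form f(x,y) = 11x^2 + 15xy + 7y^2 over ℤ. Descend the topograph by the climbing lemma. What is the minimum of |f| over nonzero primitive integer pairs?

translate: b→-7 (≡15 mod 22), so (11,15,7)→(11,-7,3)
flip: (11,-7,3)→(3,7,11)
translate: b→1 (≡7 mod 6), so (3,7,11)→(3,1,7)
reduced (well bottom): (3,1,7) with a≤c, −a<b≤a
well minimum = a = 3

3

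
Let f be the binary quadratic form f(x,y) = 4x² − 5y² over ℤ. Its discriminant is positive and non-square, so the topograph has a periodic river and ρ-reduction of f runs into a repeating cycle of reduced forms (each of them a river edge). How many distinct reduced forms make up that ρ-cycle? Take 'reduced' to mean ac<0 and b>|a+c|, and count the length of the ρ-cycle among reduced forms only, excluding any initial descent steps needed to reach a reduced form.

D = 80, ⌊√D⌋ = 8
descent: ρ → (-5,0,4)
descent: ρ → (4,8,-1)  [lands on river]
river: ρ → (-1,8,4)
ρ-cycle length = 2 (tail of 2 descent steps not counted)

2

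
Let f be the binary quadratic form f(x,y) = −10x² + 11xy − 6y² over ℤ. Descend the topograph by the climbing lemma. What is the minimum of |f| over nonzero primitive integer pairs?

translate: b→9 (≡-11 mod 20), so (10,-11,6)→(10,9,5)
flip: (10,9,5)→(5,-9,10)
translate: b→1 (≡-9 mod 10), so (5,-9,10)→(5,1,6)
reduced (well bottom): (5,1,6) with a≤c, −a<b≤a
well minimum |f| = |-5| = 5 (negative-definite)

5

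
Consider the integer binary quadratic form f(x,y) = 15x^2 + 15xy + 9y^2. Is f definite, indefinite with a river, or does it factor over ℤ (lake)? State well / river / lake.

D = b²−4ac = 15² − 4·15·9 = -315
D < 0 ⇒ definite ⇒ every region one sign ⇒ single well

well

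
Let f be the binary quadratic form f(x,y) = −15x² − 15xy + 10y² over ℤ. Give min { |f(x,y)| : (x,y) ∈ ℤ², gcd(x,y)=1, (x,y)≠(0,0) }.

descent: ρ → (10,15,-15)  [lands on river]
river: ρ → (-15,15,10)
river: ρ → (10,25,-5)
river: ρ → (-5,25,10)
closes: descent 1, river 4
min |a| on river = 5

5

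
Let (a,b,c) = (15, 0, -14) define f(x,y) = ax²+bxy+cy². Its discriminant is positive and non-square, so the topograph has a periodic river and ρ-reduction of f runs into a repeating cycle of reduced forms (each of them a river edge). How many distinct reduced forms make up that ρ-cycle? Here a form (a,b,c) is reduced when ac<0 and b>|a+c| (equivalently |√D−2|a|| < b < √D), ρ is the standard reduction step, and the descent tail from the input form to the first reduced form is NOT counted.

D = 840, ⌊√D⌋ = 28
descent: ρ → (-14,28,1)  [lands on river]
river: ρ → (1,28,-14)
ρ-cycle length = 2 (tail of 1 descent step not counted)

2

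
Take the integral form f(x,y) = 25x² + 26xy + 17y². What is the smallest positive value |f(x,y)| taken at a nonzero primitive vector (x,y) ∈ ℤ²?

translate: b→-24 (≡26 mod 50), so (25,26,17)→(25,-24,16)
flip: (25,-24,16)→(16,24,25)
translate: b→-8 (≡24 mod 32), so (16,24,25)→(16,-8,17)
reduced (well bottom): (16,-8,17) with a≤c, −a<b≤a
well minimum = a = 16

16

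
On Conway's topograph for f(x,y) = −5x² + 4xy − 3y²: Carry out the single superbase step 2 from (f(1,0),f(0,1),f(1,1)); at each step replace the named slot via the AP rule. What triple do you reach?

start (-5,-3,-4) = (f(1,0),f(0,1),f(1,1))
replace slot 2: 2·((-5)+(-4)) − (-3) = -15 → (-5,-15,-4)

-5,-15,-4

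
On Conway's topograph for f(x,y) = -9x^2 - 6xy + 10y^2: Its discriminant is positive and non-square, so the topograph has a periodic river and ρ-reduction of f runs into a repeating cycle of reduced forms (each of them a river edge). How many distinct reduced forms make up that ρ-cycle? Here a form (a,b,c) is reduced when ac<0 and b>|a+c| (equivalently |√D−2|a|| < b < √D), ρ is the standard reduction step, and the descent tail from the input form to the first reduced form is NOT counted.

D = 396, ⌊√D⌋ = 19
descent: ρ → (10,6,-9)  [lands on river]
river: ρ → (-9,12,7)
river: ρ → (7,16,-5)
river: ρ → (-5,14,10)
ρ-cycle length = 4 (tail of 1 descent step not counted)

4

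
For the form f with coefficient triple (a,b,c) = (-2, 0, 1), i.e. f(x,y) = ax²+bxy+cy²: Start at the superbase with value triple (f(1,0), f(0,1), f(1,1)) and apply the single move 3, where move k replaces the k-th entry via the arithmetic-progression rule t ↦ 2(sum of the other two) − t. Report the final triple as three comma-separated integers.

start (-2,1,-1) = (f(1,0),f(0,1),f(1,1))
replace slot 3: 2·((-2)+1) − (-1) = -1 → (-2,1,-1)

-2,1,-1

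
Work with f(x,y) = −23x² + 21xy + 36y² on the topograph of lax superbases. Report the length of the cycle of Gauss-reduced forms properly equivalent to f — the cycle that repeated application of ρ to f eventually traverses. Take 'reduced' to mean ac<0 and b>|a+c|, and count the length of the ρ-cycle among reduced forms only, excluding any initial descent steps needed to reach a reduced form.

D = 3753, ⌊√D⌋ = 61
river: ρ → (36,51,-8)
river: ρ → (-8,61,1)
river: ρ → (1,61,-8)
river: ρ → (-8,51,36)
river: ρ → (36,21,-23)
river: ρ → (-23,25,34)
river: ρ → (34,43,-14)
river: ρ → (-14,41,37)
river: ρ → (37,33,-18)
river: ρ → (-18,39,31)
river: ρ → (31,23,-26)
river: ρ → (-26,29,28)
river: ρ → (28,27,-27)
river: ρ → (-27,27,28)
river: ρ → (28,29,-26)
river: ρ → (-26,23,31)
river: ρ → (31,39,-18)
river: ρ → (-18,33,37)
river: ρ → (37,41,-14)
river: ρ → (-14,43,34)
river: ρ → (34,25,-23)
river: ρ → (-23,21,36)
ρ-cycle length = 22 (tail of 0 descent steps not counted)

22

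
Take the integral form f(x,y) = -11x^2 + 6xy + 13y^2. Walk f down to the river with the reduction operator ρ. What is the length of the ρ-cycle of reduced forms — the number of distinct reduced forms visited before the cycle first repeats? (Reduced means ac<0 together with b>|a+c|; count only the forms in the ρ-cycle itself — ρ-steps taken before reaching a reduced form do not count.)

D = 608, ⌊√D⌋ = 24
river: ρ → (13,20,-4)
river: ρ → (-4,20,13)
river: ρ → (13,6,-11)
river: ρ → (-11,16,8)
river: ρ → (8,16,-11)
river: ρ → (-11,6,13)
ρ-cycle length = 6 (tail of 0 descent steps not counted)

6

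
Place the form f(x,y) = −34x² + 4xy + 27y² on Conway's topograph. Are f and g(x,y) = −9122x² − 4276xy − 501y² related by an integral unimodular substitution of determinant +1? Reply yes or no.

D₁ = 3688, D₂ = 3688
river cycle of f (length 34): (27, 50, -11), (-11, 60, 2), (2, 60, -11), (-11, 50, 27), (27, 58, -3), (-3, 56, 46), (46, 36, -13), (-13, 42, 37), (37, 32, -18), (-18, 40, 29), … (24 more)
river cycle of g (length 34): (27, 50, -11), (-11, 60, 2), (2, 60, -11), (-11, 50, 27), (27, 58, -3), (-3, 56, 46), (46, 36, -13), (-13, 42, 37), (37, 32, -18), (-18, 40, 29), … (24 more)
cycles coincide ⇒ equivalent

yes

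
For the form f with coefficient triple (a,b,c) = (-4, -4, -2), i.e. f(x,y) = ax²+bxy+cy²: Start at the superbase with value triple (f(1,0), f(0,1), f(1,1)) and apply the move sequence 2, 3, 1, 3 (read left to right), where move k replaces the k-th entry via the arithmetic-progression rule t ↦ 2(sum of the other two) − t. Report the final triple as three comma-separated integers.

start (-4,-2,-10) = (f(1,0),f(0,1),f(1,1))
replace slot 2: 2·((-4)+(-10)) − (-2) = -26 → (-4,-26,-10)
replace slot 3: 2·((-4)+(-26)) − (-10) = -50 → (-4,-26,-50)
replace slot 1: 2·((-26)+(-50)) − (-4) = -148 → (-148,-26,-50)
replace slot 3: 2·((-148)+(-26)) − (-50) = -298 → (-148,-26,-298)

-148,-26,-298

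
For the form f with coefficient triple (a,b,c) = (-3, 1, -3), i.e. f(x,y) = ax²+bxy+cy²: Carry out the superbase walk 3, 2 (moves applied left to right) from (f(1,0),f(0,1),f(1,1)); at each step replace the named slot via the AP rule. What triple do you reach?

start (-3,-3,-5) = (f(1,0),f(0,1),f(1,1))
replace slot 3: 2·((-3)+(-3)) − (-5) = -7 → (-3,-3,-7)
replace slot 2: 2·((-3)+(-7)) − (-3) = -17 → (-3,-17,-7)

-3,-17,-7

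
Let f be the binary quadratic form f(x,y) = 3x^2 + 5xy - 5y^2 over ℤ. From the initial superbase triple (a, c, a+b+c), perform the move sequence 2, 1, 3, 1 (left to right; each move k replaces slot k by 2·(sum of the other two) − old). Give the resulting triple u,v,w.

start (3,-5,3) = (f(1,0),f(0,1),f(1,1))
replace slot 2: 2·(3+3) − (-5) = 17 → (3,17,3)
replace slot 1: 2·(17+3) − 3 = 37 → (37,17,3)
replace slot 3: 2·(37+17) − 3 = 105 → (37,17,105)
replace slot 1: 2·(17+105) − 37 = 207 → (207,17,105)

207,17,105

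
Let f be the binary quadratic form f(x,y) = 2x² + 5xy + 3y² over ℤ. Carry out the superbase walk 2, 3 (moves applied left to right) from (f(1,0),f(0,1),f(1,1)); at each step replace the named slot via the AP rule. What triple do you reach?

start (2,3,10) = (f(1,0),f(0,1),f(1,1))
replace slot 2: 2·(2+10) − 3 = 21 → (2,21,10)
replace slot 3: 2·(2+21) − 10 = 36 → (2,21,36)

2,21,36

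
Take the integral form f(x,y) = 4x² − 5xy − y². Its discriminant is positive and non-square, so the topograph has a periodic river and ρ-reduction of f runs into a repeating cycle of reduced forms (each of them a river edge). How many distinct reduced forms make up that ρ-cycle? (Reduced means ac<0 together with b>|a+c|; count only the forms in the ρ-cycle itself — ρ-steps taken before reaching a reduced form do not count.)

D = 41, ⌊√D⌋ = 6
descent: ρ → (-1,5,4)  [lands on river]
river: ρ → (4,3,-2)
river: ρ → (-2,5,2)
river: ρ → (2,3,-4)
river: ρ → (-4,5,1)
river: ρ → (1,5,-4)
river: ρ → (-4,3,2)
river: ρ → (2,5,-2)
river: ρ → (-2,3,4)
river: ρ → (4,5,-1)
ρ-cycle length = 10 (tail of 1 descent step not counted)

10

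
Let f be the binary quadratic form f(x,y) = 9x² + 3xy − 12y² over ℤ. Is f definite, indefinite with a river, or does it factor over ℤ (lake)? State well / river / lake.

D = b²−4ac = 3² − 4·9·(-12) = 441
D = 21² is a perfect square ⇒ form factors over ℤ ⇒ lakes

lake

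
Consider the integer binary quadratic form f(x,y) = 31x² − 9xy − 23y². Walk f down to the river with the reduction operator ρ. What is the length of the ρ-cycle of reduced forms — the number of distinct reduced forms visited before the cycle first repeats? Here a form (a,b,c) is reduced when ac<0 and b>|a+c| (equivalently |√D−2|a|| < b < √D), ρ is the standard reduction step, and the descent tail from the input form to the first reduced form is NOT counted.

D = 2933, ⌊√D⌋ = 54
descent: ρ → (-23,9,31)  [lands on river]
river: ρ → (31,53,-1)
river: ρ → (-1,53,31)
river: ρ → (31,9,-23)
river: ρ → (-23,37,17)
river: ρ → (17,31,-29)
river: ρ → (-29,27,19)
river: ρ → (19,49,-7)
river: ρ → (-7,49,19)
river: ρ → (19,27,-29)
river: ρ → (-29,31,17)
river: ρ → (17,37,-23)
ρ-cycle length = 12 (tail of 1 descent step not counted)

12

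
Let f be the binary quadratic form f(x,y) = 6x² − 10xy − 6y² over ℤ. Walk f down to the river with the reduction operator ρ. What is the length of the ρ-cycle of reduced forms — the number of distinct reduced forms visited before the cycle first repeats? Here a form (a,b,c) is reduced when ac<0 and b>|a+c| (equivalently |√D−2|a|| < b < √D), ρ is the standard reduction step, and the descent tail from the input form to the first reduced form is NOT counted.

D = 244, ⌊√D⌋ = 15
descent: ρ → (-6,10,6)  [lands on river]
river: ρ → (6,14,-2)
river: ρ → (-2,14,6)
river: ρ → (6,10,-6)
river: ρ → (-6,14,2)
river: ρ → (2,14,-6)
ρ-cycle length = 6 (tail of 1 descent step not counted)

6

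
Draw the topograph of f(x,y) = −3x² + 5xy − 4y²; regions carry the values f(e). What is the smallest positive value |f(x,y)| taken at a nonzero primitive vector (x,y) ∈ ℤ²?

translate: b→1 (≡-5 mod 6), so (3,-5,4)→(3,1,2)
flip: (3,1,2)→(2,-1,3)
reduced (well bottom): (2,-1,3) with a≤c, −a<b≤a
well minimum |f| = |-2| = 2 (negative-definite)

2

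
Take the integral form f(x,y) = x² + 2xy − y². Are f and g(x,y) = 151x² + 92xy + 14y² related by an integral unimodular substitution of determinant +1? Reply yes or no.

D₁ = 8, D₂ = 8
river cycle of f (length 2): (-1, 2, 1), (1, 2, -1)
river cycle of g (length 2): (1, 2, -1), (-1, 2, 1)
cycles coincide ⇒ equivalent

yes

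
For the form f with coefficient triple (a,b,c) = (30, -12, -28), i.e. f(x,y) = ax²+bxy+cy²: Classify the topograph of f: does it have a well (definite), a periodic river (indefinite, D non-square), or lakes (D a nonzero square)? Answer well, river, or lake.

D = b²−4ac = (-12)² − 4·30·(-28) = 3504
D > 0 non-square ⇒ indefinite ⇒ periodic river

river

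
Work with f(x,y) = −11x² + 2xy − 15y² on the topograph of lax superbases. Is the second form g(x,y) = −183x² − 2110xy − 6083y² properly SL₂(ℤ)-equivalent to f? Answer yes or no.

D₁ = -656, D₂ = -656
f is negative-definite; reduce −f:
−f: reduced (well bottom): (11,-2,15) with a≤c, −a<b≤a
flip sign back: reduced form of f is (-11,2,-15)
g is negative-definite; reduce −g:
−g: translate: b→-86 (≡2110 mod 366), so (183,2110,6083)→(183,-86,11)
−g: flip: (183,-86,11)→(11,86,183)
−g: translate: b→-2 (≡86 mod 22), so (11,86,183)→(11,-2,15)
−g: reduced (well bottom): (11,-2,15) with a≤c, −a<b≤a
flip sign back: reduced form of g is (-11,2,-15)
reduced forms (-11, 2, -15) vs (-11, 2, -15) ⇒ equivalent

yes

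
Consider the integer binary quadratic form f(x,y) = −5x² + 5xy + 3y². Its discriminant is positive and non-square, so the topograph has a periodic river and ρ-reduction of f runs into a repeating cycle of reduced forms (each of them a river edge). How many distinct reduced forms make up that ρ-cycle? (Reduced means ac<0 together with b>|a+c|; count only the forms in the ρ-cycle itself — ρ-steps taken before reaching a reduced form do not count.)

D = 85, ⌊√D⌋ = 9
river: ρ → (3,7,-3)
river: ρ → (-3,5,5)
river: ρ → (5,5,-3)
river: ρ → (-3,7,3)
river: ρ → (3,5,-5)
river: ρ → (-5,5,3)
ρ-cycle length = 6 (tail of 0 descent steps not counted)

6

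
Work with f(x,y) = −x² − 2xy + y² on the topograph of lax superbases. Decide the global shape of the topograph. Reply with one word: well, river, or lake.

D = b²−4ac = (-2)² − 4·(-1)·1 = 8
D > 0 non-square ⇒ indefinite ⇒ periodic river

river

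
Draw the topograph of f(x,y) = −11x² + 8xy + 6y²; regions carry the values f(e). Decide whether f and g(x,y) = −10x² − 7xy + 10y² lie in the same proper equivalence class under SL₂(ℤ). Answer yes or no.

D₁ = 328, D₂ = 449
discriminants differ ⇒ not SL₂(ℤ)-equivalent

no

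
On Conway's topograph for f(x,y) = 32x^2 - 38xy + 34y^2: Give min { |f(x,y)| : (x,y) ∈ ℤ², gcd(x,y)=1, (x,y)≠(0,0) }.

translate: b→26 (≡-38 mod 64), so (32,-38,34)→(32,26,28)
flip: (32,26,28)→(28,-26,32)
reduced (well bottom): (28,-26,32) with a≤c, −a<b≤a
well minimum = a = 28

28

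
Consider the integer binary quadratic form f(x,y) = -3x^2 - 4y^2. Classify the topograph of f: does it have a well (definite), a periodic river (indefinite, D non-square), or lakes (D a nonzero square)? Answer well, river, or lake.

D = b²−4ac = 0² − 4·(-3)·(-4) = -48
D < 0 ⇒ definite ⇒ every region one sign ⇒ single well

well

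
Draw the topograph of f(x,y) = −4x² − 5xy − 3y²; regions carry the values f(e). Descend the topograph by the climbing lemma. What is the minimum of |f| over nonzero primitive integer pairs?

translate: b→-3 (≡5 mod 8), so (4,5,3)→(4,-3,2)
flip: (4,-3,2)→(2,3,4)
translate: b→-1 (≡3 mod 4), so (2,3,4)→(2,-1,3)
reduced (well bottom): (2,-1,3) with a≤c, −a<b≤a
well minimum |f| = |-2| = 2 (negative-definite)

2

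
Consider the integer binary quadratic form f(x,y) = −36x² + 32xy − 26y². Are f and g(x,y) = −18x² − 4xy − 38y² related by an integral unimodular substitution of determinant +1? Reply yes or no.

D₁ = -2720, D₂ = -2720
f is negative-definite; reduce −f:
−f: flip: (36,-32,26)→(26,32,36)
−f: translate: b→-20 (≡32 mod 52), so (26,32,36)→(26,-20,30)
−f: reduced (well bottom): (26,-20,30) with a≤c, −a<b≤a
flip sign back: reduced form of f is (-26,20,-30)
g is negative-definite; reduce −g:
−g: reduced (well bottom): (18,4,38) with a≤c, −a<b≤a
flip sign back: reduced form of g is (-18,-4,-38)
reduced forms (-26, 20, -30) vs (-18, -4, -38) ⇒ inequivalent

no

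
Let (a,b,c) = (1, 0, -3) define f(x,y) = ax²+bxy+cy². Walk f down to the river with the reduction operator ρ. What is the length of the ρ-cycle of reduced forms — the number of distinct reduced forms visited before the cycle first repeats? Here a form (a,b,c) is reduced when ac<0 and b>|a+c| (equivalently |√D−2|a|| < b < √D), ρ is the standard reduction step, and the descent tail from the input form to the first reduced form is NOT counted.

D = 12, ⌊√D⌋ = 3
descent: ρ → (-3,0,1)
descent: ρ → (1,2,-2)  [lands on river]
river: ρ → (-2,2,1)
ρ-cycle length = 2 (tail of 2 descent steps not counted)

2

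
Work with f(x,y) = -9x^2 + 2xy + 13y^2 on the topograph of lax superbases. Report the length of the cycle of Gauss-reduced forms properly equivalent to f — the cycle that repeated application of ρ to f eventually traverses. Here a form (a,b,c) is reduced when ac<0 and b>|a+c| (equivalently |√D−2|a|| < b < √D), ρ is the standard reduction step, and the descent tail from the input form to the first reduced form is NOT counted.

D = 472, ⌊√D⌋ = 21
descent: ρ → (13,-2,-9)
descent: ρ → (-9,20,2)  [lands on river]
river: ρ → (2,20,-9)
river: ρ → (-9,16,6)
river: ρ → (6,20,-3)
river: ρ → (-3,16,18)
river: ρ → (18,20,-1)
river: ρ → (-1,20,18)
river: ρ → (18,16,-3)
river: ρ → (-3,20,6)
river: ρ → (6,16,-9)
ρ-cycle length = 10 (tail of 2 descent steps not counted)

10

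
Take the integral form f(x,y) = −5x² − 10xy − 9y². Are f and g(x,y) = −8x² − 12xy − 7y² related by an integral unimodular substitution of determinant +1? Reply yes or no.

D₁ = -80, D₂ = -80
f is negative-definite; reduce −f:
−f: translate: b→0 (≡10 mod 10), so (5,10,9)→(5,0,4)
−f: flip: (5,0,4)→(4,0,5)
−f: reduced (well bottom): (4,0,5) with a≤c, −a<b≤a
flip sign back: reduced form of f is (-4,0,-5)
g is negative-definite; reduce −g:
−g: translate: b→-4 (≡12 mod 16), so (8,12,7)→(8,-4,3)
−g: flip: (8,-4,3)→(3,4,8)
−g: translate: b→-2 (≡4 mod 6), so (3,4,8)→(3,-2,7)
−g: reduced (well bottom): (3,-2,7) with a≤c, −a<b≤a
flip sign back: reduced form of g is (-3,2,-7)
reduced forms (-4, 0, -5) vs (-3, 2, -7) ⇒ inequivalent

no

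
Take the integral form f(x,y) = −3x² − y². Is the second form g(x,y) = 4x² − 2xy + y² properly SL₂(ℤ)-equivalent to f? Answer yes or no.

D₁ = -12, D₂ = -12
f is negative-definite; reduce −f:
−f: flip: (3,0,1)→(1,0,3)
−f: reduced (well bottom): (1,0,3) with a≤c, −a<b≤a
flip sign back: reduced form of f is (-1,0,-3)
g: flip: (4,-2,1)→(1,2,4)
g: translate: b→0 (≡2 mod 2), so (1,2,4)→(1,0,3)
g: reduced (well bottom): (1,0,3) with a≤c, −a<b≤a
reduced forms (-1, 0, -3) vs (1, 0, 3) ⇒ inequivalent

no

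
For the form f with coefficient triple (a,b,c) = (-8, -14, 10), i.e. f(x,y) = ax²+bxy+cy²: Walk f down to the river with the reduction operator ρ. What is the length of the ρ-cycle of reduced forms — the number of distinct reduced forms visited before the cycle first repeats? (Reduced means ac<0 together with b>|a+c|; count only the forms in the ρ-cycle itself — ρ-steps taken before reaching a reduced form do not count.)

D = 516, ⌊√D⌋ = 22
descent: ρ → (10,14,-8)  [lands on river]
river: ρ → (-8,18,6)
river: ρ → (6,18,-8)
river: ρ → (-8,14,10)
river: ρ → (10,6,-12)
river: ρ → (-12,18,4)
river: ρ → (4,22,-2)
river: ρ → (-2,22,4)
river: ρ → (4,18,-12)
river: ρ → (-12,6,10)
ρ-cycle length = 10 (tail of 1 descent step not counted)

10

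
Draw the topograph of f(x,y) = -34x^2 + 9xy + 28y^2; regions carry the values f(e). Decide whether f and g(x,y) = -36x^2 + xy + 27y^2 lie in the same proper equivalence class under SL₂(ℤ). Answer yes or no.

D₁ = 3889, D₂ = 3889
river cycle of f (length 74): (28, 47, -15), (-15, 43, 34), (34, 25, -24), (-24, 23, 35), (35, 47, -12), (-12, 49, 31), (31, 13, -30), (-30, 47, 14), (14, 37, -45), (-45, 53, 6), … (64 more)
river cycle of g (length 58): (27, 53, -10), (-10, 47, 42), (42, 37, -15), (-15, 53, 18), (18, 55, -12), (-12, 41, 46), (46, 51, -7), (-7, 61, 6), (6, 59, -17), (-17, 43, 30), … (48 more)
cycles differ ⇒ inequivalent

no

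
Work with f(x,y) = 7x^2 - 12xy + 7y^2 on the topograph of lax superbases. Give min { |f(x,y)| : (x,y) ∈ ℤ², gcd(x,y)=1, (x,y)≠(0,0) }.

translate: b→2 (≡-12 mod 14), so (7,-12,7)→(7,2,2)
flip: (7,2,2)→(2,-2,7)
translate: b→2 (≡-2 mod 4), so (2,-2,7)→(2,2,7)
reduced (well bottom): (2,2,7) with a≤c, −a<b≤a
well minimum = a = 2

2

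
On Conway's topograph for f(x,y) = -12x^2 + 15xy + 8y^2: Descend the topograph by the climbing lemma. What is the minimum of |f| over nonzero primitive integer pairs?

river: ρ → (8,17,-10)
river: ρ → (-10,23,2)
river: ρ → (2,21,-21)
river: ρ → (-21,21,2)
river: ρ → (2,23,-10)
river: ρ → (-10,17,8)
river: ρ → (8,15,-12)
river: ρ → (-12,9,11)
river: ρ → (11,13,-10)
river: ρ → (-10,7,14)
river: ρ → (14,21,-3)
river: ρ → (-3,21,14)
river: ρ → (14,7,-10)
river: ρ → (-10,13,11)
river: ρ → (11,9,-12)
river: ρ → (-12,15,8)
closes: descent 0, river 16
min |a| on river = 2

2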